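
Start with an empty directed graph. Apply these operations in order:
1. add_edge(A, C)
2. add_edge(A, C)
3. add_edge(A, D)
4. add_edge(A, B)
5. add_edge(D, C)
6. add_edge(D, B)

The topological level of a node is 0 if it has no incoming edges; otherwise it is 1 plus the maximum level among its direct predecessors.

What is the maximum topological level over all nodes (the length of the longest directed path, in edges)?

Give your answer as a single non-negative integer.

Op 1: add_edge(A, C). Edges now: 1
Op 2: add_edge(A, C) (duplicate, no change). Edges now: 1
Op 3: add_edge(A, D). Edges now: 2
Op 4: add_edge(A, B). Edges now: 3
Op 5: add_edge(D, C). Edges now: 4
Op 6: add_edge(D, B). Edges now: 5
Compute levels (Kahn BFS):
  sources (in-degree 0): A
  process A: level=0
    A->B: in-degree(B)=1, level(B)>=1
    A->C: in-degree(C)=1, level(C)>=1
    A->D: in-degree(D)=0, level(D)=1, enqueue
  process D: level=1
    D->B: in-degree(B)=0, level(B)=2, enqueue
    D->C: in-degree(C)=0, level(C)=2, enqueue
  process B: level=2
  process C: level=2
All levels: A:0, B:2, C:2, D:1
max level = 2

Answer: 2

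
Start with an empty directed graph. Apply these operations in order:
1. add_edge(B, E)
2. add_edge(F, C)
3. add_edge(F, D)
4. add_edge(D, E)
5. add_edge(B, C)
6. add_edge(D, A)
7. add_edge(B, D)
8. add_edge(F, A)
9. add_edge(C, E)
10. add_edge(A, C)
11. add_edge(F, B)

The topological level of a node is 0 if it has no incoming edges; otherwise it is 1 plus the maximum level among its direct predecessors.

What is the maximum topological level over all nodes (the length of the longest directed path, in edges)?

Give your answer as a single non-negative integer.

Op 1: add_edge(B, E). Edges now: 1
Op 2: add_edge(F, C). Edges now: 2
Op 3: add_edge(F, D). Edges now: 3
Op 4: add_edge(D, E). Edges now: 4
Op 5: add_edge(B, C). Edges now: 5
Op 6: add_edge(D, A). Edges now: 6
Op 7: add_edge(B, D). Edges now: 7
Op 8: add_edge(F, A). Edges now: 8
Op 9: add_edge(C, E). Edges now: 9
Op 10: add_edge(A, C). Edges now: 10
Op 11: add_edge(F, B). Edges now: 11
Compute levels (Kahn BFS):
  sources (in-degree 0): F
  process F: level=0
    F->A: in-degree(A)=1, level(A)>=1
    F->B: in-degree(B)=0, level(B)=1, enqueue
    F->C: in-degree(C)=2, level(C)>=1
    F->D: in-degree(D)=1, level(D)>=1
  process B: level=1
    B->C: in-degree(C)=1, level(C)>=2
    B->D: in-degree(D)=0, level(D)=2, enqueue
    B->E: in-degree(E)=2, level(E)>=2
  process D: level=2
    D->A: in-degree(A)=0, level(A)=3, enqueue
    D->E: in-degree(E)=1, level(E)>=3
  process A: level=3
    A->C: in-degree(C)=0, level(C)=4, enqueue
  process C: level=4
    C->E: in-degree(E)=0, level(E)=5, enqueue
  process E: level=5
All levels: A:3, B:1, C:4, D:2, E:5, F:0
max level = 5

Answer: 5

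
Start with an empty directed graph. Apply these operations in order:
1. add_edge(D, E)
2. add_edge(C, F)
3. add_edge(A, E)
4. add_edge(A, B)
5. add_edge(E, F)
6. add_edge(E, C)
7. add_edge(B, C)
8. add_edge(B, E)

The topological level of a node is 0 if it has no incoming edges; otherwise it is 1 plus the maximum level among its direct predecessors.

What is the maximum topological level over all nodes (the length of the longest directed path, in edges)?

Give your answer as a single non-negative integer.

Answer: 4

Derivation:
Op 1: add_edge(D, E). Edges now: 1
Op 2: add_edge(C, F). Edges now: 2
Op 3: add_edge(A, E). Edges now: 3
Op 4: add_edge(A, B). Edges now: 4
Op 5: add_edge(E, F). Edges now: 5
Op 6: add_edge(E, C). Edges now: 6
Op 7: add_edge(B, C). Edges now: 7
Op 8: add_edge(B, E). Edges now: 8
Compute levels (Kahn BFS):
  sources (in-degree 0): A, D
  process A: level=0
    A->B: in-degree(B)=0, level(B)=1, enqueue
    A->E: in-degree(E)=2, level(E)>=1
  process D: level=0
    D->E: in-degree(E)=1, level(E)>=1
  process B: level=1
    B->C: in-degree(C)=1, level(C)>=2
    B->E: in-degree(E)=0, level(E)=2, enqueue
  process E: level=2
    E->C: in-degree(C)=0, level(C)=3, enqueue
    E->F: in-degree(F)=1, level(F)>=3
  process C: level=3
    C->F: in-degree(F)=0, level(F)=4, enqueue
  process F: level=4
All levels: A:0, B:1, C:3, D:0, E:2, F:4
max level = 4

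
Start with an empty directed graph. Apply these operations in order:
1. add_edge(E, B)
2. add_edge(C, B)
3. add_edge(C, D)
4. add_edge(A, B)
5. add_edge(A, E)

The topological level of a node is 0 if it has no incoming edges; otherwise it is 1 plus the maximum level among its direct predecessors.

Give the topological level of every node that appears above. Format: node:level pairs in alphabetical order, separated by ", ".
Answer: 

Answer: A:0, B:2, C:0, D:1, E:1

Derivation:
Op 1: add_edge(E, B). Edges now: 1
Op 2: add_edge(C, B). Edges now: 2
Op 3: add_edge(C, D). Edges now: 3
Op 4: add_edge(A, B). Edges now: 4
Op 5: add_edge(A, E). Edges now: 5
Compute levels (Kahn BFS):
  sources (in-degree 0): A, C
  process A: level=0
    A->B: in-degree(B)=2, level(B)>=1
    A->E: in-degree(E)=0, level(E)=1, enqueue
  process C: level=0
    C->B: in-degree(B)=1, level(B)>=1
    C->D: in-degree(D)=0, level(D)=1, enqueue
  process E: level=1
    E->B: in-degree(B)=0, level(B)=2, enqueue
  process D: level=1
  process B: level=2
All levels: A:0, B:2, C:0, D:1, E:1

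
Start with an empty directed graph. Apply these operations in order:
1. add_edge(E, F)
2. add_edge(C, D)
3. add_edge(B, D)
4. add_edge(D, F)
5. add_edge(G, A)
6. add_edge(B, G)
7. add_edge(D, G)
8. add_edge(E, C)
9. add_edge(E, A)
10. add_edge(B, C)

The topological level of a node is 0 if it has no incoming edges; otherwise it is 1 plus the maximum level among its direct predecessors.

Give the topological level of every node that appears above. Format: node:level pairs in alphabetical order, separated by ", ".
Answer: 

Op 1: add_edge(E, F). Edges now: 1
Op 2: add_edge(C, D). Edges now: 2
Op 3: add_edge(B, D). Edges now: 3
Op 4: add_edge(D, F). Edges now: 4
Op 5: add_edge(G, A). Edges now: 5
Op 6: add_edge(B, G). Edges now: 6
Op 7: add_edge(D, G). Edges now: 7
Op 8: add_edge(E, C). Edges now: 8
Op 9: add_edge(E, A). Edges now: 9
Op 10: add_edge(B, C). Edges now: 10
Compute levels (Kahn BFS):
  sources (in-degree 0): B, E
  process B: level=0
    B->C: in-degree(C)=1, level(C)>=1
    B->D: in-degree(D)=1, level(D)>=1
    B->G: in-degree(G)=1, level(G)>=1
  process E: level=0
    E->A: in-degree(A)=1, level(A)>=1
    E->C: in-degree(C)=0, level(C)=1, enqueue
    E->F: in-degree(F)=1, level(F)>=1
  process C: level=1
    C->D: in-degree(D)=0, level(D)=2, enqueue
  process D: level=2
    D->F: in-degree(F)=0, level(F)=3, enqueue
    D->G: in-degree(G)=0, level(G)=3, enqueue
  process F: level=3
  process G: level=3
    G->A: in-degree(A)=0, level(A)=4, enqueue
  process A: level=4
All levels: A:4, B:0, C:1, D:2, E:0, F:3, G:3

Answer: A:4, B:0, C:1, D:2, E:0, F:3, G:3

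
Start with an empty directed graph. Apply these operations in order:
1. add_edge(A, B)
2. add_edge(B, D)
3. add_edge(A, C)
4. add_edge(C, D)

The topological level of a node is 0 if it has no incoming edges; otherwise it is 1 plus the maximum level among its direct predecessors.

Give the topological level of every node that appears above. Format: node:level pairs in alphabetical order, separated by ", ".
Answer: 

Op 1: add_edge(A, B). Edges now: 1
Op 2: add_edge(B, D). Edges now: 2
Op 3: add_edge(A, C). Edges now: 3
Op 4: add_edge(C, D). Edges now: 4
Compute levels (Kahn BFS):
  sources (in-degree 0): A
  process A: level=0
    A->B: in-degree(B)=0, level(B)=1, enqueue
    A->C: in-degree(C)=0, level(C)=1, enqueue
  process B: level=1
    B->D: in-degree(D)=1, level(D)>=2
  process C: level=1
    C->D: in-degree(D)=0, level(D)=2, enqueue
  process D: level=2
All levels: A:0, B:1, C:1, D:2

Answer: A:0, B:1, C:1, D:2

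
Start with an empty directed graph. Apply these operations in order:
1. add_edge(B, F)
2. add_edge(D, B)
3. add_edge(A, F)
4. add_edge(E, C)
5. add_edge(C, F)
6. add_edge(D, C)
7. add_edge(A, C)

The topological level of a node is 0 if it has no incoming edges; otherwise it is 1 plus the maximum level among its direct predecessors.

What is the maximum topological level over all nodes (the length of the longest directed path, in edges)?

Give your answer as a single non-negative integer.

Answer: 2

Derivation:
Op 1: add_edge(B, F). Edges now: 1
Op 2: add_edge(D, B). Edges now: 2
Op 3: add_edge(A, F). Edges now: 3
Op 4: add_edge(E, C). Edges now: 4
Op 5: add_edge(C, F). Edges now: 5
Op 6: add_edge(D, C). Edges now: 6
Op 7: add_edge(A, C). Edges now: 7
Compute levels (Kahn BFS):
  sources (in-degree 0): A, D, E
  process A: level=0
    A->C: in-degree(C)=2, level(C)>=1
    A->F: in-degree(F)=2, level(F)>=1
  process D: level=0
    D->B: in-degree(B)=0, level(B)=1, enqueue
    D->C: in-degree(C)=1, level(C)>=1
  process E: level=0
    E->C: in-degree(C)=0, level(C)=1, enqueue
  process B: level=1
    B->F: in-degree(F)=1, level(F)>=2
  process C: level=1
    C->F: in-degree(F)=0, level(F)=2, enqueue
  process F: level=2
All levels: A:0, B:1, C:1, D:0, E:0, F:2
max level = 2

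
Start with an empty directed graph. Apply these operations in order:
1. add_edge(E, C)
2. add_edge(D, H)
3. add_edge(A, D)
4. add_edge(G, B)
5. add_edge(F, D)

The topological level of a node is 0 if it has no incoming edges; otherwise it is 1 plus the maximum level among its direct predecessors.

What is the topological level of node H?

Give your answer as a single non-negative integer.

Answer: 2

Derivation:
Op 1: add_edge(E, C). Edges now: 1
Op 2: add_edge(D, H). Edges now: 2
Op 3: add_edge(A, D). Edges now: 3
Op 4: add_edge(G, B). Edges now: 4
Op 5: add_edge(F, D). Edges now: 5
Compute levels (Kahn BFS):
  sources (in-degree 0): A, E, F, G
  process A: level=0
    A->D: in-degree(D)=1, level(D)>=1
  process E: level=0
    E->C: in-degree(C)=0, level(C)=1, enqueue
  process F: level=0
    F->D: in-degree(D)=0, level(D)=1, enqueue
  process G: level=0
    G->B: in-degree(B)=0, level(B)=1, enqueue
  process C: level=1
  process D: level=1
    D->H: in-degree(H)=0, level(H)=2, enqueue
  process B: level=1
  process H: level=2
All levels: A:0, B:1, C:1, D:1, E:0, F:0, G:0, H:2
level(H) = 2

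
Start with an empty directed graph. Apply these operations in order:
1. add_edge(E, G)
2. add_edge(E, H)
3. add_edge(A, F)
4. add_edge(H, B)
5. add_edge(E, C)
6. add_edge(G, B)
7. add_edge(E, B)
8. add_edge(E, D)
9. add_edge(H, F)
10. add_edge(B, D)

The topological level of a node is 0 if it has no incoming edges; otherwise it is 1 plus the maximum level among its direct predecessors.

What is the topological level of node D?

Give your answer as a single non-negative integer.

Answer: 3

Derivation:
Op 1: add_edge(E, G). Edges now: 1
Op 2: add_edge(E, H). Edges now: 2
Op 3: add_edge(A, F). Edges now: 3
Op 4: add_edge(H, B). Edges now: 4
Op 5: add_edge(E, C). Edges now: 5
Op 6: add_edge(G, B). Edges now: 6
Op 7: add_edge(E, B). Edges now: 7
Op 8: add_edge(E, D). Edges now: 8
Op 9: add_edge(H, F). Edges now: 9
Op 10: add_edge(B, D). Edges now: 10
Compute levels (Kahn BFS):
  sources (in-degree 0): A, E
  process A: level=0
    A->F: in-degree(F)=1, level(F)>=1
  process E: level=0
    E->B: in-degree(B)=2, level(B)>=1
    E->C: in-degree(C)=0, level(C)=1, enqueue
    E->D: in-degree(D)=1, level(D)>=1
    E->G: in-degree(G)=0, level(G)=1, enqueue
    E->H: in-degree(H)=0, level(H)=1, enqueue
  process C: level=1
  process G: level=1
    G->B: in-degree(B)=1, level(B)>=2
  process H: level=1
    H->B: in-degree(B)=0, level(B)=2, enqueue
    H->F: in-degree(F)=0, level(F)=2, enqueue
  process B: level=2
    B->D: in-degree(D)=0, level(D)=3, enqueue
  process F: level=2
  process D: level=3
All levels: A:0, B:2, C:1, D:3, E:0, F:2, G:1, H:1
level(D) = 3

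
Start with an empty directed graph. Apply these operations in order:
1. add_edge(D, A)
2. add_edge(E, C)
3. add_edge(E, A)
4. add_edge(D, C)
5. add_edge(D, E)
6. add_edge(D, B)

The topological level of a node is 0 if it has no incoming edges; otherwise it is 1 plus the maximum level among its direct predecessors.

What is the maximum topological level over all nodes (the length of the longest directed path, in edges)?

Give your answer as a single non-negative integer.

Op 1: add_edge(D, A). Edges now: 1
Op 2: add_edge(E, C). Edges now: 2
Op 3: add_edge(E, A). Edges now: 3
Op 4: add_edge(D, C). Edges now: 4
Op 5: add_edge(D, E). Edges now: 5
Op 6: add_edge(D, B). Edges now: 6
Compute levels (Kahn BFS):
  sources (in-degree 0): D
  process D: level=0
    D->A: in-degree(A)=1, level(A)>=1
    D->B: in-degree(B)=0, level(B)=1, enqueue
    D->C: in-degree(C)=1, level(C)>=1
    D->E: in-degree(E)=0, level(E)=1, enqueue
  process B: level=1
  process E: level=1
    E->A: in-degree(A)=0, level(A)=2, enqueue
    E->C: in-degree(C)=0, level(C)=2, enqueue
  process A: level=2
  process C: level=2
All levels: A:2, B:1, C:2, D:0, E:1
max level = 2

Answer: 2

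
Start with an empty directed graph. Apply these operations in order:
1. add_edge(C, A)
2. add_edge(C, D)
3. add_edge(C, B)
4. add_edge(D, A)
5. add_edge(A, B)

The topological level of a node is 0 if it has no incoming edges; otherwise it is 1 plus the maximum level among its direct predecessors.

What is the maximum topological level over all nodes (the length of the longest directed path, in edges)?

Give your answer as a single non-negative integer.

Answer: 3

Derivation:
Op 1: add_edge(C, A). Edges now: 1
Op 2: add_edge(C, D). Edges now: 2
Op 3: add_edge(C, B). Edges now: 3
Op 4: add_edge(D, A). Edges now: 4
Op 5: add_edge(A, B). Edges now: 5
Compute levels (Kahn BFS):
  sources (in-degree 0): C
  process C: level=0
    C->A: in-degree(A)=1, level(A)>=1
    C->B: in-degree(B)=1, level(B)>=1
    C->D: in-degree(D)=0, level(D)=1, enqueue
  process D: level=1
    D->A: in-degree(A)=0, level(A)=2, enqueue
  process A: level=2
    A->B: in-degree(B)=0, level(B)=3, enqueue
  process B: level=3
All levels: A:2, B:3, C:0, D:1
max level = 3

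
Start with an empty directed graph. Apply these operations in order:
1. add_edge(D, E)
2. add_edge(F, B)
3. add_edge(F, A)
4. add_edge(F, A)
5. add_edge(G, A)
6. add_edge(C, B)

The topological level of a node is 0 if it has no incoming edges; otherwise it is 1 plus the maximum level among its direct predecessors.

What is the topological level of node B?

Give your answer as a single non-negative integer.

Op 1: add_edge(D, E). Edges now: 1
Op 2: add_edge(F, B). Edges now: 2
Op 3: add_edge(F, A). Edges now: 3
Op 4: add_edge(F, A) (duplicate, no change). Edges now: 3
Op 5: add_edge(G, A). Edges now: 4
Op 6: add_edge(C, B). Edges now: 5
Compute levels (Kahn BFS):
  sources (in-degree 0): C, D, F, G
  process C: level=0
    C->B: in-degree(B)=1, level(B)>=1
  process D: level=0
    D->E: in-degree(E)=0, level(E)=1, enqueue
  process F: level=0
    F->A: in-degree(A)=1, level(A)>=1
    F->B: in-degree(B)=0, level(B)=1, enqueue
  process G: level=0
    G->A: in-degree(A)=0, level(A)=1, enqueue
  process E: level=1
  process B: level=1
  process A: level=1
All levels: A:1, B:1, C:0, D:0, E:1, F:0, G:0
level(B) = 1

Answer: 1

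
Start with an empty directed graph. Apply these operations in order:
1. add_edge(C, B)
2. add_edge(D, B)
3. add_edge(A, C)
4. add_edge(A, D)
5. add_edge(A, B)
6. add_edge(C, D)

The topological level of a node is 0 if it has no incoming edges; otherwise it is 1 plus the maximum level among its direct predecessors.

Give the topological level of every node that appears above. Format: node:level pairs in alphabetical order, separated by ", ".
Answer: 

Answer: A:0, B:3, C:1, D:2

Derivation:
Op 1: add_edge(C, B). Edges now: 1
Op 2: add_edge(D, B). Edges now: 2
Op 3: add_edge(A, C). Edges now: 3
Op 4: add_edge(A, D). Edges now: 4
Op 5: add_edge(A, B). Edges now: 5
Op 6: add_edge(C, D). Edges now: 6
Compute levels (Kahn BFS):
  sources (in-degree 0): A
  process A: level=0
    A->B: in-degree(B)=2, level(B)>=1
    A->C: in-degree(C)=0, level(C)=1, enqueue
    A->D: in-degree(D)=1, level(D)>=1
  process C: level=1
    C->B: in-degree(B)=1, level(B)>=2
    C->D: in-degree(D)=0, level(D)=2, enqueue
  process D: level=2
    D->B: in-degree(B)=0, level(B)=3, enqueue
  process B: level=3
All levels: A:0, B:3, C:1, D:2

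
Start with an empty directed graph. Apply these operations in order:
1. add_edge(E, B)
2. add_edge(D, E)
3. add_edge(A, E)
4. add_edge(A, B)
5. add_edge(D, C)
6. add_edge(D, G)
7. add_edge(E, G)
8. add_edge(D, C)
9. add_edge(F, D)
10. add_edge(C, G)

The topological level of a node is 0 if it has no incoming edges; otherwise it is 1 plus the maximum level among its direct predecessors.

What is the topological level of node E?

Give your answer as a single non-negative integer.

Answer: 2

Derivation:
Op 1: add_edge(E, B). Edges now: 1
Op 2: add_edge(D, E). Edges now: 2
Op 3: add_edge(A, E). Edges now: 3
Op 4: add_edge(A, B). Edges now: 4
Op 5: add_edge(D, C). Edges now: 5
Op 6: add_edge(D, G). Edges now: 6
Op 7: add_edge(E, G). Edges now: 7
Op 8: add_edge(D, C) (duplicate, no change). Edges now: 7
Op 9: add_edge(F, D). Edges now: 8
Op 10: add_edge(C, G). Edges now: 9
Compute levels (Kahn BFS):
  sources (in-degree 0): A, F
  process A: level=0
    A->B: in-degree(B)=1, level(B)>=1
    A->E: in-degree(E)=1, level(E)>=1
  process F: level=0
    F->D: in-degree(D)=0, level(D)=1, enqueue
  process D: level=1
    D->C: in-degree(C)=0, level(C)=2, enqueue
    D->E: in-degree(E)=0, level(E)=2, enqueue
    D->G: in-degree(G)=2, level(G)>=2
  process C: level=2
    C->G: in-degree(G)=1, level(G)>=3
  process E: level=2
    E->B: in-degree(B)=0, level(B)=3, enqueue
    E->G: in-degree(G)=0, level(G)=3, enqueue
  process B: level=3
  process G: level=3
All levels: A:0, B:3, C:2, D:1, E:2, F:0, G:3
level(E) = 2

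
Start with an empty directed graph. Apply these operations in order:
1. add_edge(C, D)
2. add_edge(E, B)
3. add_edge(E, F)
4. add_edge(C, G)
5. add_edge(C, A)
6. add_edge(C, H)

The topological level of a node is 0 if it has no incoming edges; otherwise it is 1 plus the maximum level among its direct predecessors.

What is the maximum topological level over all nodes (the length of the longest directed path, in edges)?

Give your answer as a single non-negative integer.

Answer: 1

Derivation:
Op 1: add_edge(C, D). Edges now: 1
Op 2: add_edge(E, B). Edges now: 2
Op 3: add_edge(E, F). Edges now: 3
Op 4: add_edge(C, G). Edges now: 4
Op 5: add_edge(C, A). Edges now: 5
Op 6: add_edge(C, H). Edges now: 6
Compute levels (Kahn BFS):
  sources (in-degree 0): C, E
  process C: level=0
    C->A: in-degree(A)=0, level(A)=1, enqueue
    C->D: in-degree(D)=0, level(D)=1, enqueue
    C->G: in-degree(G)=0, level(G)=1, enqueue
    C->H: in-degree(H)=0, level(H)=1, enqueue
  process E: level=0
    E->B: in-degree(B)=0, level(B)=1, enqueue
    E->F: in-degree(F)=0, level(F)=1, enqueue
  process A: level=1
  process D: level=1
  process G: level=1
  process H: level=1
  process B: level=1
  process F: level=1
All levels: A:1, B:1, C:0, D:1, E:0, F:1, G:1, H:1
max level = 1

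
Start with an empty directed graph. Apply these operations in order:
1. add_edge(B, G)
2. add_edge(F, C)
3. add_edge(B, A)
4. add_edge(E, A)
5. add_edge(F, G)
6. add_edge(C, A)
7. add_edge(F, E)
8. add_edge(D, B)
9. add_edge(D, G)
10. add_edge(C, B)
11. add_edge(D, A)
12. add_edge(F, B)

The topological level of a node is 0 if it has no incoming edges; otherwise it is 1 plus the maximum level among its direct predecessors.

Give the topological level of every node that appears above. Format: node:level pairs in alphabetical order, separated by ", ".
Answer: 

Answer: A:3, B:2, C:1, D:0, E:1, F:0, G:3

Derivation:
Op 1: add_edge(B, G). Edges now: 1
Op 2: add_edge(F, C). Edges now: 2
Op 3: add_edge(B, A). Edges now: 3
Op 4: add_edge(E, A). Edges now: 4
Op 5: add_edge(F, G). Edges now: 5
Op 6: add_edge(C, A). Edges now: 6
Op 7: add_edge(F, E). Edges now: 7
Op 8: add_edge(D, B). Edges now: 8
Op 9: add_edge(D, G). Edges now: 9
Op 10: add_edge(C, B). Edges now: 10
Op 11: add_edge(D, A). Edges now: 11
Op 12: add_edge(F, B). Edges now: 12
Compute levels (Kahn BFS):
  sources (in-degree 0): D, F
  process D: level=0
    D->A: in-degree(A)=3, level(A)>=1
    D->B: in-degree(B)=2, level(B)>=1
    D->G: in-degree(G)=2, level(G)>=1
  process F: level=0
    F->B: in-degree(B)=1, level(B)>=1
    F->C: in-degree(C)=0, level(C)=1, enqueue
    F->E: in-degree(E)=0, level(E)=1, enqueue
    F->G: in-degree(G)=1, level(G)>=1
  process C: level=1
    C->A: in-degree(A)=2, level(A)>=2
    C->B: in-degree(B)=0, level(B)=2, enqueue
  process E: level=1
    E->A: in-degree(A)=1, level(A)>=2
  process B: level=2
    B->A: in-degree(A)=0, level(A)=3, enqueue
    B->G: in-degree(G)=0, level(G)=3, enqueue
  process A: level=3
  process G: level=3
All levels: A:3, B:2, C:1, D:0, E:1, F:0, G:3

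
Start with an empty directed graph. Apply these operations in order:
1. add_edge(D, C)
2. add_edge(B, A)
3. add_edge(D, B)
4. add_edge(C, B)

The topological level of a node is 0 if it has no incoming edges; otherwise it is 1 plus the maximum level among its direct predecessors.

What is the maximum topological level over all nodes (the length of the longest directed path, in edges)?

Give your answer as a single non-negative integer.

Answer: 3

Derivation:
Op 1: add_edge(D, C). Edges now: 1
Op 2: add_edge(B, A). Edges now: 2
Op 3: add_edge(D, B). Edges now: 3
Op 4: add_edge(C, B). Edges now: 4
Compute levels (Kahn BFS):
  sources (in-degree 0): D
  process D: level=0
    D->B: in-degree(B)=1, level(B)>=1
    D->C: in-degree(C)=0, level(C)=1, enqueue
  process C: level=1
    C->B: in-degree(B)=0, level(B)=2, enqueue
  process B: level=2
    B->A: in-degree(A)=0, level(A)=3, enqueue
  process A: level=3
All levels: A:3, B:2, C:1, D:0
max level = 3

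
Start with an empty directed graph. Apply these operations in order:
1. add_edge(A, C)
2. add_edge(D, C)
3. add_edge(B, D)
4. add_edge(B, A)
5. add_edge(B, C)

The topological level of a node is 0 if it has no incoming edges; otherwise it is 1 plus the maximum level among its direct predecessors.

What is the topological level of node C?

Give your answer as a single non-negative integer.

Op 1: add_edge(A, C). Edges now: 1
Op 2: add_edge(D, C). Edges now: 2
Op 3: add_edge(B, D). Edges now: 3
Op 4: add_edge(B, A). Edges now: 4
Op 5: add_edge(B, C). Edges now: 5
Compute levels (Kahn BFS):
  sources (in-degree 0): B
  process B: level=0
    B->A: in-degree(A)=0, level(A)=1, enqueue
    B->C: in-degree(C)=2, level(C)>=1
    B->D: in-degree(D)=0, level(D)=1, enqueue
  process A: level=1
    A->C: in-degree(C)=1, level(C)>=2
  process D: level=1
    D->C: in-degree(C)=0, level(C)=2, enqueue
  process C: level=2
All levels: A:1, B:0, C:2, D:1
level(C) = 2

Answer: 2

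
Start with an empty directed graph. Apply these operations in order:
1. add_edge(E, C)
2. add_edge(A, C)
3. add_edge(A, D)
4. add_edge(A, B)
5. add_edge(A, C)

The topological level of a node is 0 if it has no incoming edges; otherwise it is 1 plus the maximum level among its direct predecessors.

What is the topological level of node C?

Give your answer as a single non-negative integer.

Answer: 1

Derivation:
Op 1: add_edge(E, C). Edges now: 1
Op 2: add_edge(A, C). Edges now: 2
Op 3: add_edge(A, D). Edges now: 3
Op 4: add_edge(A, B). Edges now: 4
Op 5: add_edge(A, C) (duplicate, no change). Edges now: 4
Compute levels (Kahn BFS):
  sources (in-degree 0): A, E
  process A: level=0
    A->B: in-degree(B)=0, level(B)=1, enqueue
    A->C: in-degree(C)=1, level(C)>=1
    A->D: in-degree(D)=0, level(D)=1, enqueue
  process E: level=0
    E->C: in-degree(C)=0, level(C)=1, enqueue
  process B: level=1
  process D: level=1
  process C: level=1
All levels: A:0, B:1, C:1, D:1, E:0
level(C) = 1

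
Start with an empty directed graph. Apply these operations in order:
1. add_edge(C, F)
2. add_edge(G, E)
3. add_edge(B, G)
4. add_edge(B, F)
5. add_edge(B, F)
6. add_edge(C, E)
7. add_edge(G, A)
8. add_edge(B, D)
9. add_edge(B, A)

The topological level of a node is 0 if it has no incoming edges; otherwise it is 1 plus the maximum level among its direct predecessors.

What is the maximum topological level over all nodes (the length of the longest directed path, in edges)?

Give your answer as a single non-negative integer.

Op 1: add_edge(C, F). Edges now: 1
Op 2: add_edge(G, E). Edges now: 2
Op 3: add_edge(B, G). Edges now: 3
Op 4: add_edge(B, F). Edges now: 4
Op 5: add_edge(B, F) (duplicate, no change). Edges now: 4
Op 6: add_edge(C, E). Edges now: 5
Op 7: add_edge(G, A). Edges now: 6
Op 8: add_edge(B, D). Edges now: 7
Op 9: add_edge(B, A). Edges now: 8
Compute levels (Kahn BFS):
  sources (in-degree 0): B, C
  process B: level=0
    B->A: in-degree(A)=1, level(A)>=1
    B->D: in-degree(D)=0, level(D)=1, enqueue
    B->F: in-degree(F)=1, level(F)>=1
    B->G: in-degree(G)=0, level(G)=1, enqueue
  process C: level=0
    C->E: in-degree(E)=1, level(E)>=1
    C->F: in-degree(F)=0, level(F)=1, enqueue
  process D: level=1
  process G: level=1
    G->A: in-degree(A)=0, level(A)=2, enqueue
    G->E: in-degree(E)=0, level(E)=2, enqueue
  process F: level=1
  process A: level=2
  process E: level=2
All levels: A:2, B:0, C:0, D:1, E:2, F:1, G:1
max level = 2

Answer: 2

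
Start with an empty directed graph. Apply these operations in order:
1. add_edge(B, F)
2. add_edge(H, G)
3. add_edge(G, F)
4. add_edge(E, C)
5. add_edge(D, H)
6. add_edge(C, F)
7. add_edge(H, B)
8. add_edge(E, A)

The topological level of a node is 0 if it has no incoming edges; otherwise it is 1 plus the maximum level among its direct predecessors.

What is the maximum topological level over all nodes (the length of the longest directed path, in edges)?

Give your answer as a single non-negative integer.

Op 1: add_edge(B, F). Edges now: 1
Op 2: add_edge(H, G). Edges now: 2
Op 3: add_edge(G, F). Edges now: 3
Op 4: add_edge(E, C). Edges now: 4
Op 5: add_edge(D, H). Edges now: 5
Op 6: add_edge(C, F). Edges now: 6
Op 7: add_edge(H, B). Edges now: 7
Op 8: add_edge(E, A). Edges now: 8
Compute levels (Kahn BFS):
  sources (in-degree 0): D, E
  process D: level=0
    D->H: in-degree(H)=0, level(H)=1, enqueue
  process E: level=0
    E->A: in-degree(A)=0, level(A)=1, enqueue
    E->C: in-degree(C)=0, level(C)=1, enqueue
  process H: level=1
    H->B: in-degree(B)=0, level(B)=2, enqueue
    H->G: in-degree(G)=0, level(G)=2, enqueue
  process A: level=1
  process C: level=1
    C->F: in-degree(F)=2, level(F)>=2
  process B: level=2
    B->F: in-degree(F)=1, level(F)>=3
  process G: level=2
    G->F: in-degree(F)=0, level(F)=3, enqueue
  process F: level=3
All levels: A:1, B:2, C:1, D:0, E:0, F:3, G:2, H:1
max level = 3

Answer: 3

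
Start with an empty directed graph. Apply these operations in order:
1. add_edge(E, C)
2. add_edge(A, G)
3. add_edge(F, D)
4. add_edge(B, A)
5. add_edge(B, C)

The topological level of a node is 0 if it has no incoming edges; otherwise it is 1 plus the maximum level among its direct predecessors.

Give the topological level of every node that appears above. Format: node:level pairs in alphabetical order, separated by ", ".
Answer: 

Answer: A:1, B:0, C:1, D:1, E:0, F:0, G:2

Derivation:
Op 1: add_edge(E, C). Edges now: 1
Op 2: add_edge(A, G). Edges now: 2
Op 3: add_edge(F, D). Edges now: 3
Op 4: add_edge(B, A). Edges now: 4
Op 5: add_edge(B, C). Edges now: 5
Compute levels (Kahn BFS):
  sources (in-degree 0): B, E, F
  process B: level=0
    B->A: in-degree(A)=0, level(A)=1, enqueue
    B->C: in-degree(C)=1, level(C)>=1
  process E: level=0
    E->C: in-degree(C)=0, level(C)=1, enqueue
  process F: level=0
    F->D: in-degree(D)=0, level(D)=1, enqueue
  process A: level=1
    A->G: in-degree(G)=0, level(G)=2, enqueue
  process C: level=1
  process D: level=1
  process G: level=2
All levels: A:1, B:0, C:1, D:1, E:0, F:0, G:2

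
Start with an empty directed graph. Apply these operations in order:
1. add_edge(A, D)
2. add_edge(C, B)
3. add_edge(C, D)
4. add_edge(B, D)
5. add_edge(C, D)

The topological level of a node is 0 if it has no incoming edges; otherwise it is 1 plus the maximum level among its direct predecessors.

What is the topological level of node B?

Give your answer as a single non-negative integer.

Answer: 1

Derivation:
Op 1: add_edge(A, D). Edges now: 1
Op 2: add_edge(C, B). Edges now: 2
Op 3: add_edge(C, D). Edges now: 3
Op 4: add_edge(B, D). Edges now: 4
Op 5: add_edge(C, D) (duplicate, no change). Edges now: 4
Compute levels (Kahn BFS):
  sources (in-degree 0): A, C
  process A: level=0
    A->D: in-degree(D)=2, level(D)>=1
  process C: level=0
    C->B: in-degree(B)=0, level(B)=1, enqueue
    C->D: in-degree(D)=1, level(D)>=1
  process B: level=1
    B->D: in-degree(D)=0, level(D)=2, enqueue
  process D: level=2
All levels: A:0, B:1, C:0, D:2
level(B) = 1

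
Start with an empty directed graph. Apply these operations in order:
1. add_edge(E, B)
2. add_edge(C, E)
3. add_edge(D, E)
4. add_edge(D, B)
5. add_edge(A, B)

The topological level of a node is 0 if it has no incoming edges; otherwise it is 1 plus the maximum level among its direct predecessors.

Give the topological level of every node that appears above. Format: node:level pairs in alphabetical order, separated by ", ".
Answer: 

Answer: A:0, B:2, C:0, D:0, E:1

Derivation:
Op 1: add_edge(E, B). Edges now: 1
Op 2: add_edge(C, E). Edges now: 2
Op 3: add_edge(D, E). Edges now: 3
Op 4: add_edge(D, B). Edges now: 4
Op 5: add_edge(A, B). Edges now: 5
Compute levels (Kahn BFS):
  sources (in-degree 0): A, C, D
  process A: level=0
    A->B: in-degree(B)=2, level(B)>=1
  process C: level=0
    C->E: in-degree(E)=1, level(E)>=1
  process D: level=0
    D->B: in-degree(B)=1, level(B)>=1
    D->E: in-degree(E)=0, level(E)=1, enqueue
  process E: level=1
    E->B: in-degree(B)=0, level(B)=2, enqueue
  process B: level=2
All levels: A:0, B:2, C:0, D:0, E:1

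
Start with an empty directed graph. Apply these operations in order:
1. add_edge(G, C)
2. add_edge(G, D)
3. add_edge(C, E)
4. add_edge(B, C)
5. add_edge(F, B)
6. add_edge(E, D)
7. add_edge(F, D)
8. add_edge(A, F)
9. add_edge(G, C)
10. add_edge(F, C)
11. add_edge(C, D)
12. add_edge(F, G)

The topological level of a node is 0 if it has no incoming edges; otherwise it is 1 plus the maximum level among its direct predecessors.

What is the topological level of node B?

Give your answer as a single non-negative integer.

Answer: 2

Derivation:
Op 1: add_edge(G, C). Edges now: 1
Op 2: add_edge(G, D). Edges now: 2
Op 3: add_edge(C, E). Edges now: 3
Op 4: add_edge(B, C). Edges now: 4
Op 5: add_edge(F, B). Edges now: 5
Op 6: add_edge(E, D). Edges now: 6
Op 7: add_edge(F, D). Edges now: 7
Op 8: add_edge(A, F). Edges now: 8
Op 9: add_edge(G, C) (duplicate, no change). Edges now: 8
Op 10: add_edge(F, C). Edges now: 9
Op 11: add_edge(C, D). Edges now: 10
Op 12: add_edge(F, G). Edges now: 11
Compute levels (Kahn BFS):
  sources (in-degree 0): A
  process A: level=0
    A->F: in-degree(F)=0, level(F)=1, enqueue
  process F: level=1
    F->B: in-degree(B)=0, level(B)=2, enqueue
    F->C: in-degree(C)=2, level(C)>=2
    F->D: in-degree(D)=3, level(D)>=2
    F->G: in-degree(G)=0, level(G)=2, enqueue
  process B: level=2
    B->C: in-degree(C)=1, level(C)>=3
  process G: level=2
    G->C: in-degree(C)=0, level(C)=3, enqueue
    G->D: in-degree(D)=2, level(D)>=3
  process C: level=3
    C->D: in-degree(D)=1, level(D)>=4
    C->E: in-degree(E)=0, level(E)=4, enqueue
  process E: level=4
    E->D: in-degree(D)=0, level(D)=5, enqueue
  process D: level=5
All levels: A:0, B:2, C:3, D:5, E:4, F:1, G:2
level(B) = 2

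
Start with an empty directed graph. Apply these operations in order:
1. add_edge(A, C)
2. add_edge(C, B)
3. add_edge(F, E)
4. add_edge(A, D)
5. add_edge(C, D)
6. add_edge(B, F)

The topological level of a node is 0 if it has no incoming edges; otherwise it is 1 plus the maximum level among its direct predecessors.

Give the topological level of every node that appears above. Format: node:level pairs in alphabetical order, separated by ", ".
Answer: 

Answer: A:0, B:2, C:1, D:2, E:4, F:3

Derivation:
Op 1: add_edge(A, C). Edges now: 1
Op 2: add_edge(C, B). Edges now: 2
Op 3: add_edge(F, E). Edges now: 3
Op 4: add_edge(A, D). Edges now: 4
Op 5: add_edge(C, D). Edges now: 5
Op 6: add_edge(B, F). Edges now: 6
Compute levels (Kahn BFS):
  sources (in-degree 0): A
  process A: level=0
    A->C: in-degree(C)=0, level(C)=1, enqueue
    A->D: in-degree(D)=1, level(D)>=1
  process C: level=1
    C->B: in-degree(B)=0, level(B)=2, enqueue
    C->D: in-degree(D)=0, level(D)=2, enqueue
  process B: level=2
    B->F: in-degree(F)=0, level(F)=3, enqueue
  process D: level=2
  process F: level=3
    F->E: in-degree(E)=0, level(E)=4, enqueue
  process E: level=4
All levels: A:0, B:2, C:1, D:2, E:4, F:3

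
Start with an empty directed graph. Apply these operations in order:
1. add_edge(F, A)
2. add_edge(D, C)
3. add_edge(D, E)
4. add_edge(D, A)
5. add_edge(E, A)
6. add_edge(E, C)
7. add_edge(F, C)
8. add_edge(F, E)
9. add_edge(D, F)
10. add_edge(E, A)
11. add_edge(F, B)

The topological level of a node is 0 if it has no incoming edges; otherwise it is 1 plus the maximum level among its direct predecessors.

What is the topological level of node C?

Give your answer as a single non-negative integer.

Answer: 3

Derivation:
Op 1: add_edge(F, A). Edges now: 1
Op 2: add_edge(D, C). Edges now: 2
Op 3: add_edge(D, E). Edges now: 3
Op 4: add_edge(D, A). Edges now: 4
Op 5: add_edge(E, A). Edges now: 5
Op 6: add_edge(E, C). Edges now: 6
Op 7: add_edge(F, C). Edges now: 7
Op 8: add_edge(F, E). Edges now: 8
Op 9: add_edge(D, F). Edges now: 9
Op 10: add_edge(E, A) (duplicate, no change). Edges now: 9
Op 11: add_edge(F, B). Edges now: 10
Compute levels (Kahn BFS):
  sources (in-degree 0): D
  process D: level=0
    D->A: in-degree(A)=2, level(A)>=1
    D->C: in-degree(C)=2, level(C)>=1
    D->E: in-degree(E)=1, level(E)>=1
    D->F: in-degree(F)=0, level(F)=1, enqueue
  process F: level=1
    F->A: in-degree(A)=1, level(A)>=2
    F->B: in-degree(B)=0, level(B)=2, enqueue
    F->C: in-degree(C)=1, level(C)>=2
    F->E: in-degree(E)=0, level(E)=2, enqueue
  process B: level=2
  process E: level=2
    E->A: in-degree(A)=0, level(A)=3, enqueue
    E->C: in-degree(C)=0, level(C)=3, enqueue
  process A: level=3
  process C: level=3
All levels: A:3, B:2, C:3, D:0, E:2, F:1
level(C) = 3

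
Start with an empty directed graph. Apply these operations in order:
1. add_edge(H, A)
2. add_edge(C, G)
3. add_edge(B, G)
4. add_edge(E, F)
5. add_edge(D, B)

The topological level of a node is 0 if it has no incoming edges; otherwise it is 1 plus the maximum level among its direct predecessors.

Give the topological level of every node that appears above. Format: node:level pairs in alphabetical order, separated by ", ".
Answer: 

Answer: A:1, B:1, C:0, D:0, E:0, F:1, G:2, H:0

Derivation:
Op 1: add_edge(H, A). Edges now: 1
Op 2: add_edge(C, G). Edges now: 2
Op 3: add_edge(B, G). Edges now: 3
Op 4: add_edge(E, F). Edges now: 4
Op 5: add_edge(D, B). Edges now: 5
Compute levels (Kahn BFS):
  sources (in-degree 0): C, D, E, H
  process C: level=0
    C->G: in-degree(G)=1, level(G)>=1
  process D: level=0
    D->B: in-degree(B)=0, level(B)=1, enqueue
  process E: level=0
    E->F: in-degree(F)=0, level(F)=1, enqueue
  process H: level=0
    H->A: in-degree(A)=0, level(A)=1, enqueue
  process B: level=1
    B->G: in-degree(G)=0, level(G)=2, enqueue
  process F: level=1
  process A: level=1
  process G: level=2
All levels: A:1, B:1, C:0, D:0, E:0, F:1, G:2, H:0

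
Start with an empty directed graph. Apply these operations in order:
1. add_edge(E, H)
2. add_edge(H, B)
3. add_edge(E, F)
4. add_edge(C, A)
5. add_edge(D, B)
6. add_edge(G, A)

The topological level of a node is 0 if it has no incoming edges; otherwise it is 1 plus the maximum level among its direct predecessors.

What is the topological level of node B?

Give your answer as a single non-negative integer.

Op 1: add_edge(E, H). Edges now: 1
Op 2: add_edge(H, B). Edges now: 2
Op 3: add_edge(E, F). Edges now: 3
Op 4: add_edge(C, A). Edges now: 4
Op 5: add_edge(D, B). Edges now: 5
Op 6: add_edge(G, A). Edges now: 6
Compute levels (Kahn BFS):
  sources (in-degree 0): C, D, E, G
  process C: level=0
    C->A: in-degree(A)=1, level(A)>=1
  process D: level=0
    D->B: in-degree(B)=1, level(B)>=1
  process E: level=0
    E->F: in-degree(F)=0, level(F)=1, enqueue
    E->H: in-degree(H)=0, level(H)=1, enqueue
  process G: level=0
    G->A: in-degree(A)=0, level(A)=1, enqueue
  process F: level=1
  process H: level=1
    H->B: in-degree(B)=0, level(B)=2, enqueue
  process A: level=1
  process B: level=2
All levels: A:1, B:2, C:0, D:0, E:0, F:1, G:0, H:1
level(B) = 2

Answer: 2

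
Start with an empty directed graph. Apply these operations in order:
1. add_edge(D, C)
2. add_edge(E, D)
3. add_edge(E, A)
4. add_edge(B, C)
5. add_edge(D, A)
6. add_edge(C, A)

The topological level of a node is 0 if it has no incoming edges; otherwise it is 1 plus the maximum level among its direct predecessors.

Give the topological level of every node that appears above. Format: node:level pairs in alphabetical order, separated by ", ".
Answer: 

Answer: A:3, B:0, C:2, D:1, E:0

Derivation:
Op 1: add_edge(D, C). Edges now: 1
Op 2: add_edge(E, D). Edges now: 2
Op 3: add_edge(E, A). Edges now: 3
Op 4: add_edge(B, C). Edges now: 4
Op 5: add_edge(D, A). Edges now: 5
Op 6: add_edge(C, A). Edges now: 6
Compute levels (Kahn BFS):
  sources (in-degree 0): B, E
  process B: level=0
    B->C: in-degree(C)=1, level(C)>=1
  process E: level=0
    E->A: in-degree(A)=2, level(A)>=1
    E->D: in-degree(D)=0, level(D)=1, enqueue
  process D: level=1
    D->A: in-degree(A)=1, level(A)>=2
    D->C: in-degree(C)=0, level(C)=2, enqueue
  process C: level=2
    C->A: in-degree(A)=0, level(A)=3, enqueue
  process A: level=3
All levels: A:3, B:0, C:2, D:1, E:0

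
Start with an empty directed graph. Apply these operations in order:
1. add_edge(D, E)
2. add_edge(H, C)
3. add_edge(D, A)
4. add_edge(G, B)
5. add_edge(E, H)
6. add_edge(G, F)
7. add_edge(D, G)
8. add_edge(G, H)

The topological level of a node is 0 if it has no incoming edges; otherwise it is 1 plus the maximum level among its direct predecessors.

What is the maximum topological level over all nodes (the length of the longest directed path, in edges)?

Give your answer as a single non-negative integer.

Answer: 3

Derivation:
Op 1: add_edge(D, E). Edges now: 1
Op 2: add_edge(H, C). Edges now: 2
Op 3: add_edge(D, A). Edges now: 3
Op 4: add_edge(G, B). Edges now: 4
Op 5: add_edge(E, H). Edges now: 5
Op 6: add_edge(G, F). Edges now: 6
Op 7: add_edge(D, G). Edges now: 7
Op 8: add_edge(G, H). Edges now: 8
Compute levels (Kahn BFS):
  sources (in-degree 0): D
  process D: level=0
    D->A: in-degree(A)=0, level(A)=1, enqueue
    D->E: in-degree(E)=0, level(E)=1, enqueue
    D->G: in-degree(G)=0, level(G)=1, enqueue
  process A: level=1
  process E: level=1
    E->H: in-degree(H)=1, level(H)>=2
  process G: level=1
    G->B: in-degree(B)=0, level(B)=2, enqueue
    G->F: in-degree(F)=0, level(F)=2, enqueue
    G->H: in-degree(H)=0, level(H)=2, enqueue
  process B: level=2
  process F: level=2
  process H: level=2
    H->C: in-degree(C)=0, level(C)=3, enqueue
  process C: level=3
All levels: A:1, B:2, C:3, D:0, E:1, F:2, G:1, H:2
max level = 3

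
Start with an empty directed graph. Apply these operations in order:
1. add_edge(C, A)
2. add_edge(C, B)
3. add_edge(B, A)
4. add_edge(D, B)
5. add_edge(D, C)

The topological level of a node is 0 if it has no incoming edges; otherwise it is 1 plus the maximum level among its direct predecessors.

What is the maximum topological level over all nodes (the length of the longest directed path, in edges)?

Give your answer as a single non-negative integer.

Op 1: add_edge(C, A). Edges now: 1
Op 2: add_edge(C, B). Edges now: 2
Op 3: add_edge(B, A). Edges now: 3
Op 4: add_edge(D, B). Edges now: 4
Op 5: add_edge(D, C). Edges now: 5
Compute levels (Kahn BFS):
  sources (in-degree 0): D
  process D: level=0
    D->B: in-degree(B)=1, level(B)>=1
    D->C: in-degree(C)=0, level(C)=1, enqueue
  process C: level=1
    C->A: in-degree(A)=1, level(A)>=2
    C->B: in-degree(B)=0, level(B)=2, enqueue
  process B: level=2
    B->A: in-degree(A)=0, level(A)=3, enqueue
  process A: level=3
All levels: A:3, B:2, C:1, D:0
max level = 3

Answer: 3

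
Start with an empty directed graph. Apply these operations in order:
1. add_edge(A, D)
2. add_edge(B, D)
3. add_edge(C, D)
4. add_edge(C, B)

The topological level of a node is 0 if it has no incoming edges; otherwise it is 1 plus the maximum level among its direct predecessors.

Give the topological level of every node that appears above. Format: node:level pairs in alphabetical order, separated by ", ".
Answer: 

Op 1: add_edge(A, D). Edges now: 1
Op 2: add_edge(B, D). Edges now: 2
Op 3: add_edge(C, D). Edges now: 3
Op 4: add_edge(C, B). Edges now: 4
Compute levels (Kahn BFS):
  sources (in-degree 0): A, C
  process A: level=0
    A->D: in-degree(D)=2, level(D)>=1
  process C: level=0
    C->B: in-degree(B)=0, level(B)=1, enqueue
    C->D: in-degree(D)=1, level(D)>=1
  process B: level=1
    B->D: in-degree(D)=0, level(D)=2, enqueue
  process D: level=2
All levels: A:0, B:1, C:0, D:2

Answer: A:0, B:1, C:0, D:2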